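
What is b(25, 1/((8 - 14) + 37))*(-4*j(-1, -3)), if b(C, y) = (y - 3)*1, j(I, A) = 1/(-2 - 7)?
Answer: -368/279 ≈ -1.3190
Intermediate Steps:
j(I, A) = -⅑ (j(I, A) = 1/(-9) = -⅑)
b(C, y) = -3 + y (b(C, y) = (-3 + y)*1 = -3 + y)
b(25, 1/((8 - 14) + 37))*(-4*j(-1, -3)) = (-3 + 1/((8 - 14) + 37))*(-4*(-⅑)) = (-3 + 1/(-6 + 37))*(4/9) = (-3 + 1/31)*(4/9) = -92/31*4/9 = -368/279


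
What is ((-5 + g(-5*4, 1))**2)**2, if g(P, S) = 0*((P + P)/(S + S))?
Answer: 625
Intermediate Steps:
g(P, S) = 0 (g(P, S) = 0*((2*P)/((2*S))) = 0*((2*P)*(1/(2*S))) = 0*(P/S) = 0)
((-5 + g(-5*4, 1))**2)**2 = ((-5 + 0)**2)**2 = ((-5)**2)**2 = 25**2 = 625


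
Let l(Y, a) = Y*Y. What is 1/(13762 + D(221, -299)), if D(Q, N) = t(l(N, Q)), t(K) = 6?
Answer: 1/13768 ≈ 7.2632e-5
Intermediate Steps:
l(Y, a) = Y²
D(Q, N) = 6
1/(13762 + D(221, -299)) = 1/(13762 + 6) = 1/13768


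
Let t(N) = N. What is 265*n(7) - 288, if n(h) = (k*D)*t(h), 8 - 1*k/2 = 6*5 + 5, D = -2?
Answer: 200052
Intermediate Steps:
k = -54 (k = 16 - 2*(6*5 + 5) = 16 - 2*(30 + 5) = 16 - 2*35 = 16 - 70 = -54)
n(h) = 108*h (n(h) = (-54*(-2))*h = 108*h)
265*n(7) - 288 = 265*(108*7) - 288 = 265*756 - 288 = 200340 - 288 = 200052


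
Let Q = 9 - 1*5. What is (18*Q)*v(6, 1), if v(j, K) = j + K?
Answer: 504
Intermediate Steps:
v(j, K) = K + j
Q = 4 (Q = 9 - 5 = 4)
(18*Q)*v(6, 1) = (18*4)*(1 + 6) = 72*7 = 504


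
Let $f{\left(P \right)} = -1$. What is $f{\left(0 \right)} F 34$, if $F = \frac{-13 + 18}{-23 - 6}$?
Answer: $\frac{170}{29} \approx 5.8621$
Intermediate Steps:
$F = - \frac{5}{29}$ ($F = \frac{5}{-29} = 5 \left(- \frac{1}{29}\right) = - \frac{5}{29} \approx -0.17241$)
$f{\left(0 \right)} F 34 = \left(-1\right) \left(- \frac{5}{29}\right) 34 = \frac{5}{29} \cdot 34 = \frac{170}{29}$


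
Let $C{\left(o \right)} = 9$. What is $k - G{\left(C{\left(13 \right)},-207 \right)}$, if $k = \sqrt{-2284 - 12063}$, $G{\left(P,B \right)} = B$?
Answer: $207 + i \sqrt{14347} \approx 207.0 + 119.78 i$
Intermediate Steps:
$k = i \sqrt{14347}$ ($k = \sqrt{-2284 - 12063} = \sqrt{-14347} = i \sqrt{14347} \approx 119.78 i$)
$k - G{\left(C{\left(13 \right)},-207 \right)} = i \sqrt{14347} - -207 = i \sqrt{14347} + 207 = 207 + i \sqrt{14347}$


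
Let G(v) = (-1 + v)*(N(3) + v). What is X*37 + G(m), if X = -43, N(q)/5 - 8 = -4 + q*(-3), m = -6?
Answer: -1374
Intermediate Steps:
N(q) = 20 - 15*q (N(q) = 40 + 5*(-4 + q*(-3)) = 40 + 5*(-4 - 3*q) = 40 + (-20 - 15*q) = 20 - 15*q)
G(v) = (-1 + v)*(-25 + v) (G(v) = (-1 + v)*((20 - 15*3) + v) = (-1 + v)*((20 - 45) + v) = (-1 + v)*(-25 + v))
X*37 + G(m) = -43*37 + (25 + (-6)² - 26*(-6)) = -1591 + (25 + 36 + 156) = -1591 + 217 = -1374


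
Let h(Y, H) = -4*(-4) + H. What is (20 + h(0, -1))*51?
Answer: 1785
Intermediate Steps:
h(Y, H) = 16 + H
(20 + h(0, -1))*51 = (20 + (16 - 1))*51 = (20 + 15)*51 = 35*51 = 1785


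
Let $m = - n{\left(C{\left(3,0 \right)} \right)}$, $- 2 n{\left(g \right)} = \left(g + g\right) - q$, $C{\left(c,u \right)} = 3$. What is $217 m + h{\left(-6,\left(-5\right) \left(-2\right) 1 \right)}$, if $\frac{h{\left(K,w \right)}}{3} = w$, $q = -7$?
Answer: $\frac{2881}{2} \approx 1440.5$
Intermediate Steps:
$n{\left(g \right)} = - \frac{7}{2} - g$ ($n{\left(g \right)} = - \frac{\left(g + g\right) - -7}{2} = - \frac{2 g + 7}{2} = - \frac{7 + 2 g}{2} = - \frac{7}{2} - g$)
$h{\left(K,w \right)} = 3 w$
$m = \frac{13}{2}$ ($m = - (- \frac{7}{2} - 3) = \left(-1\right) \left(- \frac{13}{2}\right) = \frac{13}{2} \approx 6.5$)
$217 m + h{\left(-6,\left(-5\right) \left(-2\right) 1 \right)} = 217 \cdot \frac{13}{2} + 3 \left(-5\right) \left(-2\right) 1 = \frac{2821}{2} + 3 \cdot 10 \cdot 1 = \frac{2821}{2} + 3 \cdot 10 = \frac{2821}{2} + 30 = \frac{2881}{2}$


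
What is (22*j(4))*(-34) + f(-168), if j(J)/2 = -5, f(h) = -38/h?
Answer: 628339/84 ≈ 7480.2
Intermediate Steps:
j(J) = -10 (j(J) = 2*(-5) = -10)
(22*j(4))*(-34) + f(-168) = (22*(-10))*(-34) - 38/(-168) = -220*(-34) - 38*(-1/168) = 7480 + 19/84 = 628339/84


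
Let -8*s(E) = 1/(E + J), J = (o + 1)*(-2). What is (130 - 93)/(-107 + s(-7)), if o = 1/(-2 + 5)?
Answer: -8584/24821 ≈ -0.34584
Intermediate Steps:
o = ⅓ (o = 1/3 = ⅓ ≈ 0.33333)
J = -8/3 (J = (⅓ + 1)*(-2) = (4/3)*(-2) = -8/3 ≈ -2.6667)
s(E) = -1/(8*(-8/3 + E)) (s(E) = -1/(8*(E - 8/3)) = -1/(8*(-8/3 + E)))
(130 - 93)/(-107 + s(-7)) = (130 - 93)/(-107 - 3/(-64 + 24*(-7))) = 37/(-107 - 3/(-64 - 168)) = 37/(-107 - 3/(-232)) = 37/(-107 - 3*(-1/232)) = 37/(-107 + 3/232) = 37/(-24821/232) = 37*(-232/24821) = -8584/24821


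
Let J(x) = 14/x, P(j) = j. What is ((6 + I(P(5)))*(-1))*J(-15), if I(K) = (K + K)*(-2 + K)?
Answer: 168/5 ≈ 33.600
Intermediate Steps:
I(K) = 2*K*(-2 + K) (I(K) = (2*K)*(-2 + K) = 2*K*(-2 + K))
((6 + I(P(5)))*(-1))*J(-15) = ((6 + 2*5*(-2 + 5))*(-1))*(14/(-15)) = ((6 + 2*5*3)*(-1))*(14*(-1/15)) = ((6 + 30)*(-1))*(-14/15) = (36*(-1))*(-14/15) = -36*(-14/15) = 168/5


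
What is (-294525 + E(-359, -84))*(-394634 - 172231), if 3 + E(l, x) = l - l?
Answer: 166957614720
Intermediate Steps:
E(l, x) = -3 (E(l, x) = -3 + (l - l) = -3 + 0 = -3)
(-294525 + E(-359, -84))*(-394634 - 172231) = (-294525 - 3)*(-394634 - 172231) = -294528*(-566865) = 166957614720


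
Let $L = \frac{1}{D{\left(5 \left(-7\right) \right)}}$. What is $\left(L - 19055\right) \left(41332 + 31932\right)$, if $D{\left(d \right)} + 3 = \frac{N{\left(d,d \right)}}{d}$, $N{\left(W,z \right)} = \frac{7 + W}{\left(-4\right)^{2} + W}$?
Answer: $- \frac{403464115360}{289} \approx -1.3961 \cdot 10^{9}$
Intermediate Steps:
$N{\left(W,z \right)} = \frac{7 + W}{16 + W}$
$D{\left(d \right)} = -3 + \frac{7 + d}{d \left(16 + d\right)}$ ($D{\left(d \right)} = -3 + \frac{\frac{1}{16 + d} \left(7 + d\right)}{d} = -3 + \frac{7 + d}{d \left(16 + d\right)}$)
$L = - \frac{95}{289}$ ($L = \frac{1}{\frac{1}{5 \left(-7\right)} \frac{1}{16 + 5 \left(-7\right)} \left(7 + 5 \left(-7\right) - 3 \cdot 5 \left(-7\right) \left(16 + 5 \left(-7\right)\right)\right)} = \frac{1}{\frac{1}{-35} \frac{1}{16 - 35} \left(7 - 35 - - 105 \left(16 - 35\right)\right)} = \frac{1}{\left(- \frac{1}{35}\right) \frac{1}{-19} \left(7 - 35 - \left(-105\right) \left(-19\right)\right)} = \frac{1}{\left(- \frac{1}{35}\right) \left(- \frac{1}{19}\right) \left(7 - 35 - 1995\right)} = \frac{1}{\left(- \frac{1}{35}\right) \left(- \frac{1}{19}\right) \left(-2023\right)} = \frac{1}{- \frac{289}{95}} = - \frac{95}{289} \approx -0.32872$)
$\left(L - 19055\right) \left(41332 + 31932\right) = \left(- \frac{95}{289} - 19055\right) \left(41332 + 31932\right) = \left(- \frac{5506990}{289}\right) 73264 = - \frac{403464115360}{289}$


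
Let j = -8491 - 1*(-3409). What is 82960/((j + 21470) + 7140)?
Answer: 610/173 ≈ 3.5260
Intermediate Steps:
j = -5082 (j = -8491 + 3409 = -5082)
82960/((j + 21470) + 7140) = 82960/((-5082 + 21470) + 7140) = 82960/(16388 + 7140) = 82960/23528 = 82960*(1/23528) = 610/173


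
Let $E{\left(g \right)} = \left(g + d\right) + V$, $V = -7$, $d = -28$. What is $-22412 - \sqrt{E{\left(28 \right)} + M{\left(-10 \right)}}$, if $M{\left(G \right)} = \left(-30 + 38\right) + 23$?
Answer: $-22412 - 2 \sqrt{6} \approx -22417.0$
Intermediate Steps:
$M{\left(G \right)} = 31$ ($M{\left(G \right)} = 8 + 23 = 31$)
$E{\left(g \right)} = -35 + g$ ($E{\left(g \right)} = \left(g - 28\right) - 7 = \left(-28 + g\right) - 7 = -35 + g$)
$-22412 - \sqrt{E{\left(28 \right)} + M{\left(-10 \right)}} = -22412 - \sqrt{\left(-35 + 28\right) + 31} = -22412 - \sqrt{-7 + 31} = -22412 - \sqrt{24} = -22412 - 2 \sqrt{6}$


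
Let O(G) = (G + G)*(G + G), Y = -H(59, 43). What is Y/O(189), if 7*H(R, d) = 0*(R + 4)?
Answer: 0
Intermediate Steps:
H(R, d) = 0 (H(R, d) = (0*(R + 4))/7 = (0*(4 + R))/7 = (1/7)*0 = 0)
Y = 0 (Y = -1*0 = 0)
O(G) = 4*G**2 (O(G) = (2*G)*(2*G) = 4*G**2)
Y/O(189) = 0/((4*189**2)) = 0/((4*35721)) = 0/142884 = 0*(1/142884) = 0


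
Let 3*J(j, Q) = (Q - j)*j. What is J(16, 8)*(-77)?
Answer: 9856/3 ≈ 3285.3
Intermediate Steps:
J(j, Q) = j*(Q - j)/3 (J(j, Q) = ((Q - j)*j)/3 = (j*(Q - j))/3 = j*(Q - j)/3)
J(16, 8)*(-77) = ((1/3)*16*(8 - 1*16))*(-77) = ((1/3)*16*(8 - 16))*(-77) = ((1/3)*16*(-8))*(-77) = -128/3*(-77) = 9856/3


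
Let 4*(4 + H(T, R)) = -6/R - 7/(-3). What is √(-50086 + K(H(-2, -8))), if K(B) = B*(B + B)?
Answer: I*√115350094/48 ≈ 223.75*I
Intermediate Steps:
H(T, R) = -41/12 - 3/(2*R) (H(T, R) = -4 + (-6/R - 7/(-3))/4 = -4 + (-6/R - 7*(-⅓))/4 = -4 + (-6/R + 7/3)/4 = -4 + (7/3 - 6/R)/4 = -4 + (7/12 - 3/(2*R)) = -41/12 - 3/(2*R))
K(B) = 2*B² (K(B) = B*(2*B) = 2*B²)
√(-50086 + K(H(-2, -8))) = √(-50086 + 2*((1/12)*(-18 - 41*(-8))/(-8))²) = √(-50086 + 2*((1/12)*(-⅛)*(-18 + 328))²) = √(-50086 + 2*((1/12)*(-⅛)*310)²) = √(-50086 + 2*(-155/48)²) = √(-50086 + 2*(24025/2304)) = √(-50086 + 24025/1152) = √(-57675047/1152) = I*√115350094/48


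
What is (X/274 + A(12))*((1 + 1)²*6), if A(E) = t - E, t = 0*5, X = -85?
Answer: -40476/137 ≈ -295.45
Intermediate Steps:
t = 0
A(E) = -E (A(E) = 0 - E = -E)
(X/274 + A(12))*((1 + 1)²*6) = (-85/274 - 1*12)*((1 + 1)²*6) = (-85*1/274 - 12)*(2²*6) = (-85/274 - 12)*(4*6) = -3373/274*24 = -40476/137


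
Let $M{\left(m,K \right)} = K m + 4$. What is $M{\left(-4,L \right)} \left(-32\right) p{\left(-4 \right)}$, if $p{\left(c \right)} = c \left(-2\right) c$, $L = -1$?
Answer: $8192$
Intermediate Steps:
$M{\left(m,K \right)} = 4 + K m$
$p{\left(c \right)} = - 2 c^{2}$ ($p{\left(c \right)} = - 2 c c = - 2 c^{2}$)
$M{\left(-4,L \right)} \left(-32\right) p{\left(-4 \right)} = \left(4 - -4\right) \left(-32\right) \left(- 2 \left(-4\right)^{2}\right) = \left(4 + 4\right) \left(-32\right) \left(\left(-2\right) 16\right) = 8 \left(-32\right) \left(-32\right) = \left(-256\right) \left(-32\right) = 8192$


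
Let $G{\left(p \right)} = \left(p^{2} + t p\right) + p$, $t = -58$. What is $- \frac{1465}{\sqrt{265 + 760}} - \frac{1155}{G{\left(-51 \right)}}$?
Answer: $- \frac{385}{1836} - \frac{293 \sqrt{41}}{41} \approx -45.969$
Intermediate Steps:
$G{\left(p \right)} = p^{2} - 57 p$ ($G{\left(p \right)} = \left(p^{2} - 58 p\right) + p = p^{2} - 57 p$)
$- \frac{1465}{\sqrt{265 + 760}} - \frac{1155}{G{\left(-51 \right)}} = - \frac{1465}{\sqrt{265 + 760}} - \frac{1155}{\left(-51\right) \left(-57 - 51\right)} = - \frac{1465}{\sqrt{1025}} - \frac{1155}{\left(-51\right) \left(-108\right)} = - \frac{1465}{5 \sqrt{41}} - \frac{1155}{5508} = - 1465 \frac{\sqrt{41}}{205} - \frac{385}{1836} = - \frac{293 \sqrt{41}}{41} - \frac{385}{1836} = - \frac{385}{1836} - \frac{293 \sqrt{41}}{41}$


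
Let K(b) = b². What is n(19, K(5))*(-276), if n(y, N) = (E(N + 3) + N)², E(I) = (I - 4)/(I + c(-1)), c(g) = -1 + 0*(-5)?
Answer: -4994588/27 ≈ -1.8498e+5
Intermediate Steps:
c(g) = -1 (c(g) = -1 + 0 = -1)
E(I) = (-4 + I)/(-1 + I) (E(I) = (I - 4)/(I - 1) = (-4 + I)/(-1 + I))
n(y, N) = (N + (-1 + N)/(2 + N))² (n(y, N) = ((-4 + (N + 3))/(-1 + (N + 3)) + N)² = ((-4 + (3 + N))/(-1 + (3 + N)) + N)² = ((-1 + N)/(2 + N) + N)² = (N + (-1 + N)/(2 + N))²)
n(19, K(5))*(-276) = ((-1 + 5² + 5²*(2 + 5²))²/(2 + 5²)²)*(-276) = ((-1 + 25 + 25*(2 + 25))²/(2 + 25)²)*(-276) = ((-1 + 25 + 25*27)²/27²)*(-276) = ((-1 + 25 + 675)²/729)*(-276) = ((1/729)*699²)*(-276) = ((1/729)*488601)*(-276) = (54289/81)*(-276) = -4994588/27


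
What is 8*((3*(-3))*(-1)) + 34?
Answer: 106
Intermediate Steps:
8*((3*(-3))*(-1)) + 34 = 8*(-9*(-1)) + 34 = 8*9 + 34 = 72 + 34 = 106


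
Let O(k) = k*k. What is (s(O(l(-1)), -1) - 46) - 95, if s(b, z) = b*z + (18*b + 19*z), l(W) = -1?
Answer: -143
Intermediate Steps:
O(k) = k**2
s(b, z) = 18*b + 19*z + b*z
(s(O(l(-1)), -1) - 46) - 95 = ((18*(-1)**2 + 19*(-1) + (-1)**2*(-1)) - 46) - 95 = ((18*1 - 19 + 1*(-1)) - 46) - 95 = ((18 - 19 - 1) - 46) - 95 = (-2 - 46) - 95 = -48 - 95 = -143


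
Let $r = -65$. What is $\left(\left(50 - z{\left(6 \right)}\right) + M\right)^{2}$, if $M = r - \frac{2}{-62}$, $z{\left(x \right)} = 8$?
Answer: $\frac{506944}{961} \approx 527.52$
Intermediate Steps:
$M = - \frac{2014}{31}$ ($M = -65 - \frac{2}{-62} = -65 - - \frac{1}{31} = -65 + \frac{1}{31} = - \frac{2014}{31} \approx -64.968$)
$\left(\left(50 - z{\left(6 \right)}\right) + M\right)^{2} = \left(\left(50 - 8\right) - \frac{2014}{31}\right)^{2} = \left(42 - \frac{2014}{31}\right)^{2} = \left(- \frac{712}{31}\right)^{2} = \frac{506944}{961}$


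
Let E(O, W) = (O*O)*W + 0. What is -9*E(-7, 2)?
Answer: -882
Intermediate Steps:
E(O, W) = W*O**2 (E(O, W) = O**2*W + 0 = W*O**2 + 0 = W*O**2)
-9*E(-7, 2) = -18*(-7)**2 = -18*49 = -9*98 = -882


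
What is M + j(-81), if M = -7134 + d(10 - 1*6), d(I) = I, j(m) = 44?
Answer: -7086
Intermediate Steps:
M = -7130 (M = -7134 + (10 - 1*6) = -7134 + (10 - 6) = -7134 + 4 = -7130)
M + j(-81) = -7130 + 44 = -7086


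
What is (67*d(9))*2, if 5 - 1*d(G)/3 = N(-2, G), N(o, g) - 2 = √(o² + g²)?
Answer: 1206 - 402*√85 ≈ -2500.3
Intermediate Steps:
N(o, g) = 2 + √(g² + o²) (N(o, g) = 2 + √(o² + g²) = 2 + √(g² + o²))
d(G) = 9 - 3*√(4 + G²) (d(G) = 15 - 3*(2 + √(G² + (-2)²)) = 15 - 3*(2 + √(G² + 4)) = 15 - 3*(2 + √(4 + G²)) = 15 + (-6 - 3*√(4 + G²)) = 9 - 3*√(4 + G²))
(67*d(9))*2 = (67*(9 - 3*√(4 + 9²)))*2 = (67*(9 - 3*√(4 + 81)))*2 = (67*(9 - 3*√85))*2 = (603 - 201*√85)*2 = 1206 - 402*√85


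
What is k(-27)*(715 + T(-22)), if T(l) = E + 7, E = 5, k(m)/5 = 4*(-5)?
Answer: -72700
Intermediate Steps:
k(m) = -100 (k(m) = 5*(4*(-5)) = 5*(-20) = -100)
T(l) = 12 (T(l) = 5 + 7 = 12)
k(-27)*(715 + T(-22)) = -100*(715 + 12) = -100*727 = -72700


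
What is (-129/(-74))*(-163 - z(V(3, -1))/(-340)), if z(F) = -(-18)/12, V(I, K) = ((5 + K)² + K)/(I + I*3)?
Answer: -14297973/50320 ≈ -284.14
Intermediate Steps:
V(I, K) = (K + (5 + K)²)/(4*I) (V(I, K) = (K + (5 + K)²)/(I + 3*I) = (K + (5 + K)²)/((4*I)) = (K + (5 + K)²)*(1/(4*I)) = (K + (5 + K)²)/(4*I))
z(F) = 3/2 (z(F) = -(-18)/12 = -1*(-3/2) = 3/2)
(-129/(-74))*(-163 - z(V(3, -1))/(-340)) = (-129/(-74))*(-163 - 3/(2*(-340))) = (-129*(-1/74))*(-163 - 3*(-1)/(2*340)) = 129*(-163 - 1*(-3/680))/74 = 129*(-163 + 3/680)/74 = (129/74)*(-110837/680) = -14297973/50320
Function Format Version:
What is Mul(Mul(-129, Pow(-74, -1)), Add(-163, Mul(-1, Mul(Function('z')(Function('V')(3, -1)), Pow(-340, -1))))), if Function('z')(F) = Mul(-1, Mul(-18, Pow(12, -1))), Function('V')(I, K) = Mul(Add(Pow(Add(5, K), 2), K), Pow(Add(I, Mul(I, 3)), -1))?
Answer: Rational(-14297973, 50320) ≈ -284.14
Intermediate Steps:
Function('V')(I, K) = Mul(Rational(1, 4), Pow(I, -1), Add(K, Pow(Add(5, K), 2))) (Function('V')(I, K) = Mul(Add(K, Pow(Add(5, K), 2)), Pow(Add(I, Mul(3, I)), -1)) = Mul(Add(K, Pow(Add(5, K), 2)), Pow(Mul(4, I), -1)) = Mul(Add(K, Pow(Add(5, K), 2)), Mul(Rational(1, 4), Pow(I, -1))) = Mul(Rational(1, 4), Pow(I, -1), Add(K, Pow(Add(5, K), 2))))
Function('z')(F) = Rational(3, 2) (Function('z')(F) = Mul(-1, Mul(-18, Rational(1, 12))) = Mul(-1, Rational(-3, 2)) = Rational(3, 2))
Mul(Mul(-129, Pow(-74, -1)), Add(-163, Mul(-1, Mul(Function('z')(Function('V')(3, -1)), Pow(-340, -1))))) = Mul(Mul(-129, Pow(-74, -1)), Add(-163, Mul(-1, Mul(Rational(3, 2), Pow(-340, -1))))) = Mul(Mul(-129, Rational(-1, 74)), Add(-163, Mul(-1, Mul(Rational(3, 2), Rational(-1, 340))))) = Mul(Rational(129, 74), Add(-163, Mul(-1, Rational(-3, 680)))) = Mul(Rational(129, 74), Add(-163, Rational(3, 680))) = Mul(Rational(129, 74), Rational(-110837, 680)) = Rational(-14297973, 50320)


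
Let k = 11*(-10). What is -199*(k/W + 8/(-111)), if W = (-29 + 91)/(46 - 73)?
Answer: -32752813/3441 ≈ -9518.4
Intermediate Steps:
k = -110
W = -62/27 (W = 62/(-27) = 62*(-1/27) = -62/27 ≈ -2.2963)
-199*(k/W + 8/(-111)) = -199*(-110/(-62/27) + 8/(-111)) = -199*(-110*(-27/62) + 8*(-1/111)) = -199*(1485/31 - 8/111) = -199*164587/3441 = -32752813/3441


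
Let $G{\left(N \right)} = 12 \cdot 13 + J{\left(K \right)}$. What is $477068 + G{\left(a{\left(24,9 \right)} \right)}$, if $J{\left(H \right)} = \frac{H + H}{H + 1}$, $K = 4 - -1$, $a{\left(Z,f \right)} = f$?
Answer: $\frac{1431677}{3} \approx 4.7723 \cdot 10^{5}$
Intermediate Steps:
$K = 5$ ($K = 4 + 1 = 5$)
$J{\left(H \right)} = \frac{2 H}{1 + H}$
$G{\left(N \right)} = \frac{473}{3}$ ($G{\left(N \right)} = 12 \cdot 13 + 2 \cdot 5 \frac{1}{1 + 5} = 156 + 2 \cdot 5 \cdot \frac{1}{6} = 156 + \frac{5}{3} = \frac{473}{3}$)
$477068 + G{\left(a{\left(24,9 \right)} \right)} = 477068 + \frac{473}{3} = \frac{1431677}{3}$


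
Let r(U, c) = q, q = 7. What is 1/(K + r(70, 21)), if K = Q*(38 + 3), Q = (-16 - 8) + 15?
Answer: -1/362 ≈ -0.0027624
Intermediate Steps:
Q = -9 (Q = -24 + 15 = -9)
K = -369 (K = -9*(38 + 3) = -9*41 = -369)
r(U, c) = 7
1/(K + r(70, 21)) = 1/(-369 + 7) = 1/(-362) = -1/362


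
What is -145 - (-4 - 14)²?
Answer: -469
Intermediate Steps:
-145 - (-4 - 14)² = -145 - 1*(-18)² = -145 - 1*324 = -145 - 324 = -469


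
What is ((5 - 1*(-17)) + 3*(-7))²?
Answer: 1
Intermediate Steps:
((5 - 1*(-17)) + 3*(-7))² = ((5 + 17) - 21)² = (22 - 21)² = 1² = 1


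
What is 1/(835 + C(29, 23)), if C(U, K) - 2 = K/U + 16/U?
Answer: 29/24312 ≈ 0.0011928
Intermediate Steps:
C(U, K) = 2 + 16/U + K/U (C(U, K) = 2 + (K/U + 16/U) = 2 + (16/U + K/U) = 2 + 16/U + K/U)
1/(835 + C(29, 23)) = 1/(835 + (16 + 23 + 2*29)/29) = 1/(835 + (16 + 23 + 58)/29) = 1/(835 + (1/29)*97) = 1/(835 + 97/29) = 1/(24312/29) = 29/24312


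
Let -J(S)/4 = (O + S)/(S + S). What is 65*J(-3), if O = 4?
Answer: 130/3 ≈ 43.333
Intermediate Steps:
J(S) = -2*(4 + S)/S (J(S) = -4*(4 + S)/(S + S) = -4*(4 + S)/(2*S) = -4*(4 + S)*1/(2*S) = -2*(4 + S)/S)
65*J(-3) = 65*(-2 - 8/(-3)) = 65*(-2 - 8*(-⅓)) = 65*(-2 + 8/3) = 65*(⅔) = 130/3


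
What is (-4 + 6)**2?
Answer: 4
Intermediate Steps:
(-4 + 6)**2 = 2**2 = 4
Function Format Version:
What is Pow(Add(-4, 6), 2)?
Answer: 4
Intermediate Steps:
Pow(Add(-4, 6), 2) = Pow(2, 2) = 4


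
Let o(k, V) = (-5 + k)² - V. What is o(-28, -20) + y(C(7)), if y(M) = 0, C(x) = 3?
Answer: 1109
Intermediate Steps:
o(-28, -20) + y(C(7)) = ((-5 - 28)² - 1*(-20)) + 0 = ((-33)² + 20) + 0 = (1089 + 20) + 0 = 1109 + 0 = 1109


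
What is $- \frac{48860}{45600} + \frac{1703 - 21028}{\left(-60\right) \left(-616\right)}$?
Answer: $- \frac{1119619}{702240} \approx -1.5944$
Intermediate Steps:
$- \frac{48860}{45600} + \frac{1703 - 21028}{\left(-60\right) \left(-616\right)} = \left(-48860\right) \frac{1}{45600} - \frac{19325}{36960} = - \frac{2443}{2280} - \frac{3865}{7392} = - \frac{1119619}{702240}$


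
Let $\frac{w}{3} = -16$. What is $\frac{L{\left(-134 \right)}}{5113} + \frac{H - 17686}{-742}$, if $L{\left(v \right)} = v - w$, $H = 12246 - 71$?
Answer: $\frac{28113931}{3793846} \approx 7.4104$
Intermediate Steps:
$w = -48$ ($w = 3 \left(-16\right) = -48$)
$H = 12175$ ($H = 12246 - 71 = 12175$)
$L{\left(v \right)} = 48 + v$ ($L{\left(v \right)} = v - -48 = v + 48 = 48 + v$)
$\frac{L{\left(-134 \right)}}{5113} + \frac{H - 17686}{-742} = \frac{48 - 134}{5113} + \frac{12175 - 17686}{-742} = \left(-86\right) \frac{1}{5113} - - \frac{5511}{742} = - \frac{86}{5113} + \frac{5511}{742} = \frac{28113931}{3793846}$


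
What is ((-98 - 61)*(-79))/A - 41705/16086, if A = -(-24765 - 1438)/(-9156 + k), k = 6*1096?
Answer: -522397910795/421501458 ≈ -1239.4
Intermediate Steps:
k = 6576
A = -26203/2580 (A = -(-24765 - 1438)/(-9156 + 6576) = -(-26203)/(-2580) = -(-26203)*(-1)/2580 = -1*26203/2580 = -26203/2580 ≈ -10.156)
((-98 - 61)*(-79))/A - 41705/16086 = ((-98 - 61)*(-79))/(-26203/2580) - 41705/16086 = -159*(-79)*(-2580/26203) - 41705*1/16086 = 12561*(-2580/26203) - 41705/16086 = -32407380/26203 - 41705/16086 = -522397910795/421501458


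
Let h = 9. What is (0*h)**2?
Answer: 0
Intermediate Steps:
(0*h)**2 = (0*9)**2 = 0**2 = 0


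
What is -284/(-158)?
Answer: 142/79 ≈ 1.7975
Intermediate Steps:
-284/(-158) = -284*(-1/158) = 142/79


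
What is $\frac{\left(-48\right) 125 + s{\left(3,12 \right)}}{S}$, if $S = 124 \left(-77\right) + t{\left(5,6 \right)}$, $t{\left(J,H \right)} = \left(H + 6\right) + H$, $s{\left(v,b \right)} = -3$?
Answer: $\frac{6003}{9530} \approx 0.62991$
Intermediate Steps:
$t{\left(J,H \right)} = 6 + 2 H$ ($t{\left(J,H \right)} = \left(6 + H\right) + H = 6 + 2 H$)
$S = -9530$ ($S = 124 \left(-77\right) + \left(6 + 2 \cdot 6\right) = -9548 + \left(6 + 12\right) = -9548 + 18 = -9530$)
$\frac{\left(-48\right) 125 + s{\left(3,12 \right)}}{S} = \frac{\left(-48\right) 125 - 3}{-9530} = \left(-6000 - 3\right) \left(- \frac{1}{9530}\right) = \left(-6003\right) \left(- \frac{1}{9530}\right) = \frac{6003}{9530}$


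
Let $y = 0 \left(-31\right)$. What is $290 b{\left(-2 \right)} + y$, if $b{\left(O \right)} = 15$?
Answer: $4350$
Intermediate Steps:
$y = 0$
$290 b{\left(-2 \right)} + y = 290 \cdot 15 + 0 = 4350 + 0 = 4350$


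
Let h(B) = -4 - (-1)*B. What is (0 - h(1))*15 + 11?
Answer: 56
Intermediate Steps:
h(B) = -4 + B
(0 - h(1))*15 + 11 = (0 - (-4 + 1))*15 + 11 = (0 - 1*(-3))*15 + 11 = (0 + 3)*15 + 11 = 3*15 + 11 = 45 + 11 = 56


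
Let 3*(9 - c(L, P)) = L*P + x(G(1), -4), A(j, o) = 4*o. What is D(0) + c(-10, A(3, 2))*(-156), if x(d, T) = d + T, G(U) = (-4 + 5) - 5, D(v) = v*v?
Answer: -5980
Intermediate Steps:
D(v) = v**2
G(U) = -4 (G(U) = 1 - 5 = -4)
x(d, T) = T + d
c(L, P) = 35/3 - L*P/3 (c(L, P) = 9 - (L*P + (-4 - 4))/3 = 9 - (L*P - 8)/3 = 9 - (-8 + L*P)/3 = 9 + (8/3 - L*P/3) = 35/3 - L*P/3)
D(0) + c(-10, A(3, 2))*(-156) = 0**2 + (35/3 - 1/3*(-10)*4*2)*(-156) = 0 + (35/3 - 1/3*(-10)*8)*(-156) = 0 + (35/3 + 80/3)*(-156) = 0 + (115/3)*(-156) = 0 - 5980 = -5980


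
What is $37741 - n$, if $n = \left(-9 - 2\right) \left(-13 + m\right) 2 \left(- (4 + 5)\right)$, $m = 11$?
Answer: $38137$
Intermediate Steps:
$n = -396$ ($n = \left(-9 - 2\right) \left(-13 + 11\right) 2 \left(- (4 + 5)\right) = \left(-11\right) \left(-2\right) 2 \left(\left(-1\right) 9\right) = 22 \cdot 2 \left(-9\right) = 44 \left(-9\right) = -396$)
$37741 - n = 37741 - -396 = 37741 + 396 = 38137$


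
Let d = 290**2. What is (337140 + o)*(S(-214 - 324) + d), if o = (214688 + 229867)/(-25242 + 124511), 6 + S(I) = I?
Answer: 2796451808184540/99269 ≈ 2.8170e+10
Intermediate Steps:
S(I) = -6 + I
o = 444555/99269 ≈ 4.4783
d = 84100
(337140 + o)*(S(-214 - 324) + d) = (337140 + 444555/99269)*((-6 + (-214 - 324)) + 84100) = 33467995215*((-6 - 538) + 84100)/99269 = 33467995215*(-544 + 84100)/99269 = (33467995215/99269)*83556 = 2796451808184540/99269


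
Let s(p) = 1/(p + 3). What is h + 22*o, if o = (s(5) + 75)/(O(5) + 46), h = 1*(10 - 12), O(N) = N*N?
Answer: 6043/284 ≈ 21.278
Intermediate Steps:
s(p) = 1/(3 + p)
O(N) = N²
h = -2 (h = 1*(-2) = -2)
o = 601/568 (o = (1/(3 + 5) + 75)/(5² + 46) = (1/8 + 75)/(25 + 46) = (⅛ + 75)/71 = (601/8)*(1/71) = 601/568 ≈ 1.0581)
h + 22*o = -2 + 22*(601/568) = -2 + 6611/284 = 6043/284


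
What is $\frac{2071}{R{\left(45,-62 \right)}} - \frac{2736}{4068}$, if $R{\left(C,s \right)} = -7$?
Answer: $- \frac{234555}{791} \approx -296.53$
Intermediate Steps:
$\frac{2071}{R{\left(45,-62 \right)}} - \frac{2736}{4068} = \frac{2071}{-7} - \frac{2736}{4068} = 2071 \left(- \frac{1}{7}\right) - \frac{76}{113} = - \frac{2071}{7} - \frac{76}{113} = - \frac{234555}{791}$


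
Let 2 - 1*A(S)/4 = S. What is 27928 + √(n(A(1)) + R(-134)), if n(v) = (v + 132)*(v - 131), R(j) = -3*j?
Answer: 27928 + I*√16870 ≈ 27928.0 + 129.88*I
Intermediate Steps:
A(S) = 8 - 4*S
n(v) = (-131 + v)*(132 + v) (n(v) = (132 + v)*(-131 + v) = (-131 + v)*(132 + v))
27928 + √(n(A(1)) + R(-134)) = 27928 + √((-17292 + (8 - 4*1) + (8 - 4*1)²) - 3*(-134)) = 27928 + √((-17292 + (8 - 4) + (8 - 4)²) + 402) = 27928 + √((-17292 + 4 + 4²) + 402) = 27928 + √((-17292 + 4 + 16) + 402) = 27928 + √(-17272 + 402) = 27928 + √(-16870) = 27928 + I*√16870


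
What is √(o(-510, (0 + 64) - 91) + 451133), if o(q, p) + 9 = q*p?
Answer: √464894 ≈ 681.83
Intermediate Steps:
o(q, p) = -9 + p*q (o(q, p) = -9 + q*p = -9 + p*q)
√(o(-510, (0 + 64) - 91) + 451133) = √((-9 + ((0 + 64) - 91)*(-510)) + 451133) = √((-9 + (64 - 91)*(-510)) + 451133) = √((-9 - 27*(-510)) + 451133) = √((-9 + 13770) + 451133) = √(13761 + 451133) = √464894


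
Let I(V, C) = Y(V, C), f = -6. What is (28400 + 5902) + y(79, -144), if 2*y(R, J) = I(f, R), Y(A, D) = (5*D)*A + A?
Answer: 33114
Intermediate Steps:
Y(A, D) = A + 5*A*D (Y(A, D) = 5*A*D + A = A + 5*A*D)
I(V, C) = V*(1 + 5*C)
y(R, J) = -3 - 15*R (y(R, J) = (-6*(1 + 5*R))/2 = (-6 - 30*R)/2 = -3 - 15*R)
(28400 + 5902) + y(79, -144) = (28400 + 5902) + (-3 - 15*79) = 34302 + (-3 - 1185) = 34302 - 1188 = 33114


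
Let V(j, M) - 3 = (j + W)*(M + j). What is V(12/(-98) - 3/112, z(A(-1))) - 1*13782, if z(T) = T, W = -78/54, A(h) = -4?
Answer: -76187525231/5531904 ≈ -13772.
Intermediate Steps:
W = -13/9 (W = -78*1/54 = -13/9 ≈ -1.4444)
V(j, M) = 3 + (-13/9 + j)*(M + j) (V(j, M) = 3 + (j - 13/9)*(M + j) = 3 + (-13/9 + j)*(M + j))
V(12/(-98) - 3/112, z(A(-1))) - 1*13782 = (3 + (12/(-98) - 3/112)**2 - 13/9*(-4) - 13*(12/(-98) - 3/112)/9 - 4*(12/(-98) - 3/112)) - 1*13782 = (3 + (12*(-1/98) - 3*1/112)**2 + 52/9 - 13*(12*(-1/98) - 3*1/112)/9 - 4*(12*(-1/98) - 3*1/112)) - 13782 = (3 + (-6/49 - 3/112)**2 + 52/9 - 13*(-6/49 - 3/112)/9 - 4*(-6/49 - 3/112)) - 13782 = (3 + (-117/784)**2 + 52/9 - 13/9*(-117/784) - 4*(-117/784)) - 13782 = (3 + 13689/614656 + 52/9 + 169/784 + 117/196) - 13782 = 53175697/5531904 - 13782 = -76187525231/5531904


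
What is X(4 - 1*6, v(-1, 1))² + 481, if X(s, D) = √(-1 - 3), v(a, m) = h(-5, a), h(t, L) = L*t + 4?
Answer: 477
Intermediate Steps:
h(t, L) = 4 + L*t
v(a, m) = 4 - 5*a (v(a, m) = 4 + a*(-5) = 4 - 5*a)
X(s, D) = 2*I (X(s, D) = √(-4) = 2*I)
X(4 - 1*6, v(-1, 1))² + 481 = (2*I)² + 481 = -4 + 481 = 477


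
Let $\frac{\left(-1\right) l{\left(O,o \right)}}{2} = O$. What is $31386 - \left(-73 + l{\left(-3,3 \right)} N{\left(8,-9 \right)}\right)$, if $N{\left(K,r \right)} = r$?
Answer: $31513$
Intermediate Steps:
$l{\left(O,o \right)} = - 2 O$
$31386 - \left(-73 + l{\left(-3,3 \right)} N{\left(8,-9 \right)}\right) = 31386 - \left(-73 + \left(-2\right) \left(-3\right) \left(-9\right)\right) = 31386 - \left(-73 + 6 \left(-9\right)\right) = 31386 - \left(-73 - 54\right) = 31386 - -127 = 31386 + 127 = 31513$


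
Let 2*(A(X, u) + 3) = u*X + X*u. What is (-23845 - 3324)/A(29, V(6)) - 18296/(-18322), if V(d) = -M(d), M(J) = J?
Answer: 250514405/1621497 ≈ 154.50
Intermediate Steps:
V(d) = -d
A(X, u) = -3 + X*u (A(X, u) = -3 + (u*X + X*u)/2 = -3 + (X*u + X*u)/2 = -3 + (2*X*u)/2 = -3 + X*u)
(-23845 - 3324)/A(29, V(6)) - 18296/(-18322) = (-23845 - 3324)/(-3 + 29*(-1*6)) - 18296/(-18322) = -27169/(-3 + 29*(-6)) - 18296*(-1/18322) = -27169/(-3 - 174) + 9148/9161 = -27169/(-177) + 9148/9161 = -27169*(-1/177) + 9148/9161 = 27169/177 + 9148/9161 = 250514405/1621497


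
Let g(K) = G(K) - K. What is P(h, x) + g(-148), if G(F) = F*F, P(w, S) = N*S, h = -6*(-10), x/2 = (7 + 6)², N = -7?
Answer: 19686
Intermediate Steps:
x = 338 (x = 2*(7 + 6)² = 2*13² = 2*169 = 338)
h = 60
P(w, S) = -7*S
G(F) = F²
g(K) = K² - K
P(h, x) + g(-148) = -7*338 - 148*(-1 - 148) = -2366 - 148*(-149) = -2366 + 22052 = 19686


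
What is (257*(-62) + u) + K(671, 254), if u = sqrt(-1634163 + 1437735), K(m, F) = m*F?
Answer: 154500 + 2*I*sqrt(49107) ≈ 1.545e+5 + 443.2*I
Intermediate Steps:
K(m, F) = F*m
u = 2*I*sqrt(49107) (u = sqrt(-196428) = 2*I*sqrt(49107) ≈ 443.2*I)
(257*(-62) + u) + K(671, 254) = (257*(-62) + 2*I*sqrt(49107)) + 254*671 = (-15934 + 2*I*sqrt(49107)) + 170434 = 154500 + 2*I*sqrt(49107)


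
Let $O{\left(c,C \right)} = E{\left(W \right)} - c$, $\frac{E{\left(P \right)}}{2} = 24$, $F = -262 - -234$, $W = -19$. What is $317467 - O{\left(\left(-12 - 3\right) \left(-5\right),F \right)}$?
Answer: $317494$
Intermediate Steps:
$F = -28$ ($F = -262 + 234 = -28$)
$E{\left(P \right)} = 48$ ($E{\left(P \right)} = 2 \cdot 24 = 48$)
$O{\left(c,C \right)} = 48 - c$
$317467 - O{\left(\left(-12 - 3\right) \left(-5\right),F \right)} = 317467 - \left(48 - \left(-12 - 3\right) \left(-5\right)\right) = 317467 - \left(48 - \left(-15\right) \left(-5\right)\right) = 317467 - \left(48 - 75\right) = 317467 - -27 = 317467 + 27 = 317494$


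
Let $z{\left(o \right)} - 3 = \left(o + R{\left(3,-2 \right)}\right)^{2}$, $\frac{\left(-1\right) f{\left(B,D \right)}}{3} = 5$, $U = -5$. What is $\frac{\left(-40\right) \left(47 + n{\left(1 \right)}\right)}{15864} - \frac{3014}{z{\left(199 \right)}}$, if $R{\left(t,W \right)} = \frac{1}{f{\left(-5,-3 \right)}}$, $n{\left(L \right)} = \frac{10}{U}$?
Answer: $- \frac{1116126975}{5886159391} \approx -0.18962$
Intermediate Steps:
$f{\left(B,D \right)} = -15$ ($f{\left(B,D \right)} = \left(-3\right) 5 = -15$)
$n{\left(L \right)} = -2$ ($n{\left(L \right)} = \frac{10}{-5} = 10 \left(- \frac{1}{5}\right) = -2$)
$R{\left(t,W \right)} = - \frac{1}{15}$ ($R{\left(t,W \right)} = \frac{1}{-15} = - \frac{1}{15}$)
$z{\left(o \right)} = 3 + \left(- \frac{1}{15} + o\right)^{2}$ ($z{\left(o \right)} = 3 + \left(o - \frac{1}{15}\right)^{2} = 3 + \left(- \frac{1}{15} + o\right)^{2}$)
$\frac{\left(-40\right) \left(47 + n{\left(1 \right)}\right)}{15864} - \frac{3014}{z{\left(199 \right)}} = \frac{\left(-40\right) \left(47 - 2\right)}{15864} - \frac{3014}{3 + \frac{\left(-1 + 15 \cdot 199\right)^{2}}{225}} = \left(-40\right) 45 \cdot \frac{1}{15864} - \frac{3014}{3 + \frac{\left(-1 + 2985\right)^{2}}{225}} = \left(-1800\right) \frac{1}{15864} - \frac{3014}{3 + \frac{2984^{2}}{225}} = - \frac{75}{661} - \frac{3014}{3 + \frac{1}{225} \cdot 8904256} = - \frac{75}{661} - \frac{3014}{3 + \frac{8904256}{225}} = - \frac{75}{661} - \frac{3014}{\frac{8904931}{225}} = - \frac{75}{661} - \frac{678150}{8904931} = - \frac{1116126975}{5886159391}$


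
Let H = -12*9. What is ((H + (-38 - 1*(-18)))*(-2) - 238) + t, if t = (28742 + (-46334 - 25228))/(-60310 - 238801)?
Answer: 5426818/299111 ≈ 18.143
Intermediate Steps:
H = -108
t = 42820/299111 (t = (28742 - 71562)/(-299111) = -42820*(-1/299111) = 42820/299111 ≈ 0.14316)
((H + (-38 - 1*(-18)))*(-2) - 238) + t = ((-108 + (-38 - 1*(-18)))*(-2) - 238) + 42820/299111 = ((-108 + (-38 + 18))*(-2) - 238) + 42820/299111 = ((-108 - 20)*(-2) - 238) + 42820/299111 = (-128*(-2) - 238) + 42820/299111 = (256 - 238) + 42820/299111 = 18 + 42820/299111 = 5426818/299111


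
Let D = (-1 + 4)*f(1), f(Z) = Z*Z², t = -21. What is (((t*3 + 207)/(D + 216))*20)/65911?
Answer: 960/4811503 ≈ 0.00019952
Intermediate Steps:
f(Z) = Z³
D = 3 (D = (-1 + 4)*1³ = 3*1 = 3)
(((t*3 + 207)/(D + 216))*20)/65911 = (((-21*3 + 207)/(3 + 216))*20)/65911 = (((-63 + 207)/219)*20)*(1/65911) = ((144*(1/219))*20)*(1/65911) = ((48/73)*20)*(1/65911) = (960/73)*(1/65911) = 960/4811503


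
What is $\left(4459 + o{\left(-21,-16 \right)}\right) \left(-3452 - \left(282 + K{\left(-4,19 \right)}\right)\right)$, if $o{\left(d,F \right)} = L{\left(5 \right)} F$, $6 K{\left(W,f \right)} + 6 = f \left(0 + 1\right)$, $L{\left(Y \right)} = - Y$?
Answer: $- \frac{33916921}{2} \approx -1.6958 \cdot 10^{7}$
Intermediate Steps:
$K{\left(W,f \right)} = -1 + \frac{f}{6}$ ($K{\left(W,f \right)} = -1 + \frac{f \left(0 + 1\right)}{6} = -1 + \frac{f 1}{6} = -1 + \frac{f}{6}$)
$o{\left(d,F \right)} = - 5 F$ ($o{\left(d,F \right)} = \left(-1\right) 5 F = - 5 F$)
$\left(4459 + o{\left(-21,-16 \right)}\right) \left(-3452 - \left(282 + K{\left(-4,19 \right)}\right)\right) = \left(4459 - -80\right) \left(-3452 - \left(281 + \frac{19}{6}\right)\right) = \left(4459 + 80\right) \left(-3452 - \frac{1705}{6}\right) = 4539 \left(-3452 - \frac{1705}{6}\right) = 4539 \left(- \frac{22417}{6}\right) = - \frac{33916921}{2}$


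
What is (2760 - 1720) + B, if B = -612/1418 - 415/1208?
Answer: 890066997/856472 ≈ 1039.2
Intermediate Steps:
B = -663883/856472 (B = -612*1/1418 - 415*1/1208 = -306/709 - 415/1208 = -663883/856472 ≈ -0.77514)
(2760 - 1720) + B = (2760 - 1720) - 663883/856472 = 1040 - 663883/856472 = 890066997/856472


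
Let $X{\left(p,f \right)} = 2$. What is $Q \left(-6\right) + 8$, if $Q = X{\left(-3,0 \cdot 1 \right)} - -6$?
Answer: $-40$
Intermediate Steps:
$Q = 8$ ($Q = 2 - -6 = 2 + 6 = 8$)
$Q \left(-6\right) + 8 = 8 \left(-6\right) + 8 = -48 + 8 = -40$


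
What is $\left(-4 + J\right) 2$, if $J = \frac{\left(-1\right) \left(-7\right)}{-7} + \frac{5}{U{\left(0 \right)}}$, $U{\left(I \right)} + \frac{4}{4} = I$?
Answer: $-20$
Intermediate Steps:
$U{\left(I \right)} = -1 + I$
$J = -6$ ($J = \frac{\left(-1\right) \left(-7\right)}{-7} + \frac{5}{-1 + 0} = 7 \left(- \frac{1}{7}\right) + \frac{5}{-1} = -1 + 5 \left(-1\right) = -1 - 5 = -6$)
$\left(-4 + J\right) 2 = \left(-4 - 6\right) 2 = \left(-10\right) 2 = -20$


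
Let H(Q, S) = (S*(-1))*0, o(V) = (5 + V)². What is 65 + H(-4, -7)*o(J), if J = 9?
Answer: 65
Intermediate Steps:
H(Q, S) = 0 (H(Q, S) = -S*0 = 0)
65 + H(-4, -7)*o(J) = 65 + 0*(5 + 9)² = 65 + 0*14² = 65 + 0*196 = 65 + 0 = 65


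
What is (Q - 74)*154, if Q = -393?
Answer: -71918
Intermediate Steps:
(Q - 74)*154 = (-393 - 74)*154 = -467*154 = -71918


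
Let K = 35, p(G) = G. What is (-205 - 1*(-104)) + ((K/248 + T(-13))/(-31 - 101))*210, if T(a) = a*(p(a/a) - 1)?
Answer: -552281/5456 ≈ -101.22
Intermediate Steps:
T(a) = 0 (T(a) = a*(a/a - 1) = a*(1 - 1) = a*0 = 0)
(-205 - 1*(-104)) + ((K/248 + T(-13))/(-31 - 101))*210 = (-205 - 1*(-104)) + ((35/248 + 0)/(-31 - 101))*210 = (-205 + 104) + ((35*(1/248) + 0)/(-132))*210 = -101 + ((35/248 + 0)*(-1/132))*210 = -101 + ((35/248)*(-1/132))*210 = -101 - 35/32736*210 = -101 - 1225/5456 = -552281/5456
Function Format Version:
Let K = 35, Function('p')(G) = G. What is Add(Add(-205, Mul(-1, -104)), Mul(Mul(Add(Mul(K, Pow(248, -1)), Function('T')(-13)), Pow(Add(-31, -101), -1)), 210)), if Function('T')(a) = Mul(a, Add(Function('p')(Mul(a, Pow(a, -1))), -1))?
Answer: Rational(-552281, 5456) ≈ -101.22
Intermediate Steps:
Function('T')(a) = 0 (Function('T')(a) = Mul(a, Add(Mul(a, Pow(a, -1)), -1)) = Mul(a, Add(1, -1)) = Mul(a, 0) = 0)
Add(Add(-205, Mul(-1, -104)), Mul(Mul(Add(Mul(K, Pow(248, -1)), Function('T')(-13)), Pow(Add(-31, -101), -1)), 210)) = Add(Add(-205, Mul(-1, -104)), Mul(Mul(Add(Mul(35, Pow(248, -1)), 0), Pow(Add(-31, -101), -1)), 210)) = Add(Add(-205, 104), Mul(Mul(Add(Mul(35, Rational(1, 248)), 0), Pow(-132, -1)), 210)) = Add(-101, Mul(Mul(Add(Rational(35, 248), 0), Rational(-1, 132)), 210)) = Add(-101, Mul(Mul(Rational(35, 248), Rational(-1, 132)), 210)) = Add(-101, Mul(Rational(-35, 32736), 210)) = Add(-101, Rational(-1225, 5456)) = Rational(-552281, 5456)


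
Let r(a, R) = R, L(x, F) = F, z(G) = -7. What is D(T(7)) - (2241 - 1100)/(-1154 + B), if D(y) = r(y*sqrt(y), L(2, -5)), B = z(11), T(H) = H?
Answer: -4664/1161 ≈ -4.0172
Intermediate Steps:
B = -7
D(y) = -5
D(T(7)) - (2241 - 1100)/(-1154 + B) = -5 - (2241 - 1100)/(-1154 - 7) = -5 - 1141/(-1161) = -5 - 1141*(-1)/1161 = -5 - 1*(-1141/1161) = -5 + 1141/1161 = -4664/1161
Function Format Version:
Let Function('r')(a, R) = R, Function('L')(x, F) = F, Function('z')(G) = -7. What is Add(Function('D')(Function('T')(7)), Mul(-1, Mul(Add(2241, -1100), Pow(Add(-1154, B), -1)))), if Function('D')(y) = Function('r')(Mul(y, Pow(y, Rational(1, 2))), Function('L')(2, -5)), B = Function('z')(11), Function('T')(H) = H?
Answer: Rational(-4664, 1161) ≈ -4.0172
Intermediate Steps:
B = -7
Function('D')(y) = -5
Add(Function('D')(Function('T')(7)), Mul(-1, Mul(Add(2241, -1100), Pow(Add(-1154, B), -1)))) = Add(-5, Mul(-1, Mul(Add(2241, -1100), Pow(Add(-1154, -7), -1)))) = Add(-5, Mul(-1, Mul(1141, Pow(-1161, -1)))) = Add(-5, Mul(-1, Mul(1141, Rational(-1, 1161)))) = Add(-5, Mul(-1, Rational(-1141, 1161))) = Add(-5, Rational(1141, 1161)) = Rational(-4664, 1161)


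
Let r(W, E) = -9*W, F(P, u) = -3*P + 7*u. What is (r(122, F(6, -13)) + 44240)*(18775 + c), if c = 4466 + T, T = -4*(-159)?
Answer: 1030101534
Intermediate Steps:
T = 636
c = 5102 (c = 4466 + 636 = 5102)
(r(122, F(6, -13)) + 44240)*(18775 + c) = (-9*122 + 44240)*(18775 + 5102) = (-1098 + 44240)*23877 = 43142*23877 = 1030101534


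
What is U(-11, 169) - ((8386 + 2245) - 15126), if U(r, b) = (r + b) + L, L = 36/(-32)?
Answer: 37215/8 ≈ 4651.9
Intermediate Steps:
L = -9/8 (L = 36*(-1/32) = -9/8 ≈ -1.1250)
U(r, b) = -9/8 + b + r (U(r, b) = (r + b) - 9/8 = (b + r) - 9/8 = -9/8 + b + r)
U(-11, 169) - ((8386 + 2245) - 15126) = (-9/8 + 169 - 11) - ((8386 + 2245) - 15126) = 1255/8 - (10631 - 15126) = 1255/8 - 1*(-4495) = 1255/8 + 4495 = 37215/8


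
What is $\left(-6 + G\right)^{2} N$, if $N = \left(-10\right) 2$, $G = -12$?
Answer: $-6480$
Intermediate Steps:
$N = -20$
$\left(-6 + G\right)^{2} N = \left(-6 - 12\right)^{2} \left(-20\right) = \left(-18\right)^{2} \left(-20\right) = 324 \left(-20\right) = -6480$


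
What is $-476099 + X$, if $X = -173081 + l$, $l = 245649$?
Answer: $-403531$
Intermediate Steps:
$X = 72568$ ($X = -173081 + 245649 = 72568$)
$-476099 + X = -476099 + 72568 = -403531$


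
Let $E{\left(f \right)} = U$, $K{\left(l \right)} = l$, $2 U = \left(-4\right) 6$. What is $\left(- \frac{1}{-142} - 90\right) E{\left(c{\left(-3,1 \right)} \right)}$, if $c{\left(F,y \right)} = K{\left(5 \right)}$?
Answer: $\frac{76674}{71} \approx 1079.9$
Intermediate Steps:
$U = -12$ ($U = \frac{\left(-4\right) 6}{2} = \frac{1}{2} \left(-24\right) = -12$)
$c{\left(F,y \right)} = 5$
$E{\left(f \right)} = -12$
$\left(- \frac{1}{-142} - 90\right) E{\left(c{\left(-3,1 \right)} \right)} = \left(- \frac{1}{-142} - 90\right) \left(-12\right) = \left(\left(-1\right) \left(- \frac{1}{142}\right) - 90\right) \left(-12\right) = \left(\frac{1}{142} - 90\right) \left(-12\right) = \left(- \frac{12779}{142}\right) \left(-12\right) = \frac{76674}{71}$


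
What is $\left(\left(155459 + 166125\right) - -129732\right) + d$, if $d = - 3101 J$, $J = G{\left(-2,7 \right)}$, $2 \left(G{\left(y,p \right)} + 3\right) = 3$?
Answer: $\frac{911935}{2} \approx 4.5597 \cdot 10^{5}$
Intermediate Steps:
$G{\left(y,p \right)} = - \frac{3}{2}$ ($G{\left(y,p \right)} = -3 + \frac{1}{2} \cdot 3 = -3 + \frac{3}{2} = - \frac{3}{2}$)
$J = - \frac{3}{2} \approx -1.5$
$d = \frac{9303}{2}$ ($d = \left(-3101\right) \left(- \frac{3}{2}\right) = \frac{9303}{2} \approx 4651.5$)
$\left(\left(155459 + 166125\right) - -129732\right) + d = \left(\left(155459 + 166125\right) - -129732\right) + \frac{9303}{2} = \left(321584 + 129732\right) + \frac{9303}{2} = 451316 + \frac{9303}{2} = \frac{911935}{2}$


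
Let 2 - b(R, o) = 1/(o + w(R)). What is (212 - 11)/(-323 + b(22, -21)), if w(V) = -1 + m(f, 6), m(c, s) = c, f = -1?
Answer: -4623/7382 ≈ -0.62625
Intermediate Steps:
w(V) = -2 (w(V) = -1 - 1 = -2)
b(R, o) = 2 - 1/(-2 + o) (b(R, o) = 2 - 1/(o - 2) = 2 - 1/(-2 + o))
(212 - 11)/(-323 + b(22, -21)) = (212 - 11)/(-323 + (-5 + 2*(-21))/(-2 - 21)) = 201/(-323 + (-5 - 42)/(-23)) = 201/(-323 - 1/23*(-47)) = 201/(-323 + 47/23) = 201/(-7382/23) = 201*(-23/7382) = -4623/7382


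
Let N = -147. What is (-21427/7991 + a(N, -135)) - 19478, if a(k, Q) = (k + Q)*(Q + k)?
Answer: 479806159/7991 ≈ 60043.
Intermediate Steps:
a(k, Q) = (Q + k)² (a(k, Q) = (Q + k)*(Q + k) = (Q + k)²)
(-21427/7991 + a(N, -135)) - 19478 = (-21427/7991 + (-135 - 147)²) - 19478 = (-21427*1/7991 + (-282)²) - 19478 = (-21427/7991 + 79524) - 19478 = 635454857/7991 - 19478 = 479806159/7991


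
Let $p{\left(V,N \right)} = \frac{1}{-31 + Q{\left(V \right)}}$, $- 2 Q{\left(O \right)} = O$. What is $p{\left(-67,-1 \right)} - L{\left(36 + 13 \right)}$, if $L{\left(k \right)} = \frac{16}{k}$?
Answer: $\frac{18}{245} \approx 0.073469$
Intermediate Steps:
$Q{\left(O \right)} = - \frac{O}{2}$
$p{\left(V,N \right)} = \frac{1}{-31 - \frac{V}{2}}$
$p{\left(-67,-1 \right)} - L{\left(36 + 13 \right)} = - \frac{2}{62 - 67} - \frac{16}{36 + 13} = - \frac{2}{-5} - \frac{16}{49} = \left(-2\right) \left(- \frac{1}{5}\right) - 16 \cdot \frac{1}{49} = \frac{2}{5} - \frac{16}{49} = \frac{18}{245}$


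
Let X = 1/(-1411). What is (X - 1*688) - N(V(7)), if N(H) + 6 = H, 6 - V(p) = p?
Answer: -960892/1411 ≈ -681.00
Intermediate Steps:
V(p) = 6 - p
N(H) = -6 + H
X = -1/1411 ≈ -0.00070872
(X - 1*688) - N(V(7)) = (-1/1411 - 1*688) - (-6 + (6 - 1*7)) = (-1/1411 - 688) - (-6 + (6 - 7)) = -970769/1411 - (-6 - 1) = -970769/1411 - 1*(-7) = -970769/1411 + 7 = -960892/1411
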